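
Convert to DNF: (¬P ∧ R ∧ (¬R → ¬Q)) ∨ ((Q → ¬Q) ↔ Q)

¬P ∧ R

(¬P ∧ R ∧ (¬R → ¬Q)) ∨ ((Q → ¬Q) ↔ Q)
≡ (¬P ∧ R ∧ (¬¬R ∨ ¬Q)) ∨ ((Q → ¬Q) ↔ Q)   (eliminate →)
≡ (¬P ∧ R ∧ (¬¬R ∨ ¬Q)) ∨ (((Q → ¬Q) → Q) ∧ (Q → (Q → ¬Q)))   (eliminate ↔)
≡ (¬P ∧ R ∧ (¬¬R ∨ ¬Q)) ∨ ((¬(Q → ¬Q) ∨ Q) ∧ (Q → (Q → ¬Q)))   (eliminate →)
≡ (¬P ∧ R ∧ (¬¬R ∨ ¬Q)) ∨ ((¬(¬Q ∨ ¬Q) ∨ Q) ∧ (Q → (Q → ¬Q)))   (eliminate →)
≡ (¬P ∧ R ∧ (¬¬R ∨ ¬Q)) ∨ ((¬(¬Q ∨ ¬Q) ∨ Q) ∧ (¬Q ∨ (Q → ¬Q)))   (eliminate →)
≡ (¬P ∧ R ∧ (¬¬R ∨ ¬Q)) ∨ ((¬(¬Q ∨ ¬Q) ∨ Q) ∧ (¬Q ∨ ¬Q ∨ ¬Q))   (eliminate →)
≡ (¬P ∧ R ∧ (R ∨ ¬Q)) ∨ ((¬(¬Q ∨ ¬Q) ∨ Q) ∧ (¬Q ∨ ¬Q ∨ ¬Q))   (double negation)
≡ (¬P ∧ R ∧ (R ∨ ¬Q)) ∨ (((¬¬Q ∧ ¬¬Q) ∨ Q) ∧ (¬Q ∨ ¬Q ∨ ¬Q))   (De Morgan)
≡ (¬P ∧ R ∧ (R ∨ ¬Q)) ∨ (((Q ∧ ¬¬Q) ∨ Q) ∧ (¬Q ∨ ¬Q ∨ ¬Q))   (double negation)
≡ (¬P ∧ R ∧ (R ∨ ¬Q)) ∨ (((Q ∧ Q) ∨ Q) ∧ (¬Q ∨ ¬Q ∨ ¬Q))   (double negation)
≡ (¬P ∧ R ∧ R) ∨ (¬P ∧ R ∧ ¬Q) ∨ (Q ∧ Q ∧ ¬Q) ∨ (Q ∧ Q ∧ ¬Q) ∨ (Q ∧ Q ∧ ¬Q) ∨ (Q ∧ ¬Q) ∨ (Q ∧ ¬Q) ∨ (Q ∧ ¬Q)   (distribute ∧ over ∨)
≡ ¬P ∧ R   (simplify)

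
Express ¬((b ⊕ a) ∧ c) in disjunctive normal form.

(¬b ∧ ¬a) ∨ (a ∧ b) ∨ ¬c

¬((b ⊕ a) ∧ c)
⇔ ¬(((b ∧ ¬a) ∨ (¬b ∧ a)) ∧ c)   — expand ⊕
⇔ ¬((b ∧ ¬a) ∨ (¬b ∧ a)) ∨ ¬c   — De Morgan
⇔ (¬(b ∧ ¬a) ∧ ¬(¬b ∧ a)) ∨ ¬c   — De Morgan
⇔ ((¬b ∨ ¬¬a) ∧ ¬(¬b ∧ a)) ∨ ¬c   — De Morgan
⇔ ((¬b ∨ a) ∧ ¬(¬b ∧ a)) ∨ ¬c   — double negation
⇔ ((¬b ∨ a) ∧ (¬¬b ∨ ¬a)) ∨ ¬c   — De Morgan
⇔ ((¬b ∨ a) ∧ (b ∨ ¬a)) ∨ ¬c   — double negation
⇔ (¬b ∧ b) ∨ (¬b ∧ ¬a) ∨ (a ∧ b) ∨ (a ∧ ¬a) ∨ ¬c   — distribute ∧ over ∨
⇔ (¬b ∧ ¬a) ∨ (a ∧ b) ∨ ¬c   — simplify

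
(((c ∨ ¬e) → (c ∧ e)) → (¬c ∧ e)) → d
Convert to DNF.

(((c ∨ ¬e) → (c ∧ e)) → (¬c ∧ e)) → d
≡ ¬(((c ∨ ¬e) → (c ∧ e)) → (¬c ∧ e)) ∨ d   [eliminate →]
≡ ¬(¬((c ∨ ¬e) → (c ∧ e)) ∨ (¬c ∧ e)) ∨ d   [eliminate →]
≡ ¬(¬(¬(c ∨ ¬e) ∨ (c ∧ e)) ∨ (¬c ∧ e)) ∨ d   [eliminate →]
≡ (¬¬(¬(c ∨ ¬e) ∨ (c ∧ e)) ∧ ¬(¬c ∧ e)) ∨ d   [De Morgan]
≡ ((¬(c ∨ ¬e) ∨ (c ∧ e)) ∧ ¬(¬c ∧ e)) ∨ d   [double negation]
≡ (((¬c ∧ ¬¬e) ∨ (c ∧ e)) ∧ ¬(¬c ∧ e)) ∨ d   [De Morgan]
≡ (((¬c ∧ e) ∨ (c ∧ e)) ∧ ¬(¬c ∧ e)) ∨ d   [double negation]
≡ (((¬c ∧ e) ∨ (c ∧ e)) ∧ (¬¬c ∨ ¬e)) ∨ d   [De Morgan]
≡ (((¬c ∧ e) ∨ (c ∧ e)) ∧ (c ∨ ¬e)) ∨ d   [double negation]
≡ (¬c ∧ e ∧ c) ∨ (¬c ∧ e ∧ ¬e) ∨ (c ∧ e ∧ c) ∨ (c ∧ e ∧ ¬e) ∨ d   [distribute ∧ over ∨]
≡ (c ∧ e) ∨ d   [simplify]

(c ∧ e) ∨ d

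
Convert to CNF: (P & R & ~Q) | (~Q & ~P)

(R | ~P) & ~Q

(P & R & ~Q) | (~Q & ~P)
≡ (P | ~Q) & (P | ~P) & (R | ~Q) & (R | ~P) & (~Q | ~Q) & (~Q | ~P)   (distribute | over &)
≡ (R | ~P) & ~Q   (simplify)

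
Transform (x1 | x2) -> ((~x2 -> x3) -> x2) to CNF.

(x1 | x2) -> ((~x2 -> x3) -> x2)
≡ ~(x1 | x2) | ((~x2 -> x3) -> x2)   (eliminate ->)
≡ ~(x1 | x2) | ~(~x2 -> x3) | x2   (eliminate ->)
≡ ~(x1 | x2) | ~(~~x2 | x3) | x2   (eliminate ->)
≡ (~x1 & ~x2) | ~(~~x2 | x3) | x2   (De Morgan)
≡ (~x1 & ~x2) | (~~~x2 & ~x3) | x2   (De Morgan)
≡ (~x1 & ~x2) | (~x2 & ~x3) | x2   (double negation)
≡ (~x1 | ~x2 | x2) & (~x1 | ~x3 | x2) & (~x2 | ~x2 | x2) & (~x2 | ~x3 | x2)   (distribute | over &)
≡ ~x1 | ~x3 | x2   (simplify)

~x1 | ~x3 | x2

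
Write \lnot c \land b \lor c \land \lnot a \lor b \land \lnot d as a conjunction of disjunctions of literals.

(\lnot c \lor \lnot a \lor \lnot d) \land (b \lor c) \land (b \lor \lnot a)

\lnot c \land b \lor c \land \lnot a \lor b \land \lnot d
≡ (\lnot c \lor c \lor b) \land (\lnot c \lor c \lor \lnot d) \land (\lnot c \lor \lnot a \lor b) \land (\lnot c \lor \lnot a \lor \lnot d) \land (b \lor c \lor b) \land (b \lor c \lor \lnot d) \land (b \lor \lnot a \lor b) \land (b \lor \lnot a \lor \lnot d)   (distribute \lor over \land)
≡ (\lnot c \lor \lnot a \lor \lnot d) \land (b \lor c) \land (b \lor \lnot a)   (simplify)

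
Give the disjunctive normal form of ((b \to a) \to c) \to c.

(\lnot b \land \lnot c) \lor (a \land \lnot c) \lor c

((b \to a) \to c) \to c
≡ \lnot ((b \to a) \to c) \lor c   [eliminate \to]
≡ \lnot (\lnot (b \to a) \lor c) \lor c   [eliminate \to]
≡ \lnot (\lnot (\lnot b \lor a) \lor c) \lor c   [eliminate \to]
≡ (\lnot \lnot (\lnot b \lor a) \land \lnot c) \lor c   [De Morgan]
≡ ((\lnot b \lor a) \land \lnot c) \lor c   [double negation]
≡ (\lnot b \land \lnot c) \lor (a \land \lnot c) \lor c   [distribute \land over \lor]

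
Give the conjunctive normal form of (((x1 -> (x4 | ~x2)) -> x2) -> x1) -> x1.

x1 | x2

(((x1 -> (x4 | ~x2)) -> x2) -> x1) -> x1
⇔ ~(((x1 -> (x4 | ~x2)) -> x2) -> x1) | x1   [eliminate ->]
⇔ ~(~((x1 -> (x4 | ~x2)) -> x2) | x1) | x1   [eliminate ->]
⇔ ~(~(~(x1 -> (x4 | ~x2)) | x2) | x1) | x1   [eliminate ->]
⇔ ~(~(~(~x1 | x4 | ~x2) | x2) | x1) | x1   [eliminate ->]
⇔ (~~(~(~x1 | x4 | ~x2) | x2) & ~x1) | x1   [De Morgan]
⇔ ((~(~x1 | x4 | ~x2) | x2) & ~x1) | x1   [double negation]
⇔ (((~~x1 & ~x4 & ~~x2) | x2) & ~x1) | x1   [De Morgan]
⇔ (((x1 & ~x4 & ~~x2) | x2) & ~x1) | x1   [double negation]
⇔ (((x1 & ~x4 & x2) | x2) & ~x1) | x1   [double negation]
⇔ (x1 | x2 | x1) & (~x4 | x2 | x1) & (x2 | x2 | x1) & (~x1 | x1)   [distribute | over &]
⇔ x1 | x2   [simplify]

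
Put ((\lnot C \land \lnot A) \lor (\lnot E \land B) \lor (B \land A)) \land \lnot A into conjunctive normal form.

(\lnot C \lor \lnot E \lor A) \land (\lnot C \lor B) \land \lnot A

((\lnot C \land \lnot A) \lor (\lnot E \land B) \lor (B \land A)) \land \lnot A
≡ (\lnot C \lor \lnot E \lor B) \land (\lnot C \lor \lnot E \lor A) \land (\lnot C \lor B \lor B) \land (\lnot C \lor B \lor A) \land (\lnot A \lor \lnot E \lor B) \land (\lnot A \lor \lnot E \lor A) \land (\lnot A \lor B \lor B) \land (\lnot A \lor B \lor A) \land \lnot A
≡ (\lnot C \lor \lnot E \lor A) \land (\lnot C \lor B) \land \lnot A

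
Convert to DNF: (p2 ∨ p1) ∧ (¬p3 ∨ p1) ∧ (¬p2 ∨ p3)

(p1 ∧ ¬p2) ∨ (p1 ∧ p3)

(p2 ∨ p1) ∧ (¬p3 ∨ p1) ∧ (¬p2 ∨ p3)
= (p2 ∧ ¬p3 ∧ ¬p2) ∨ (p2 ∧ ¬p3 ∧ p3) ∨ (p2 ∧ p1 ∧ ¬p2) ∨ (p2 ∧ p1 ∧ p3) ∨ (p1 ∧ ¬p3 ∧ ¬p2) ∨ (p1 ∧ ¬p3 ∧ p3) ∨ (p1 ∧ p1 ∧ ¬p2) ∨ (p1 ∧ p1 ∧ p3)   [distribute ∧ over ∨]
= (p1 ∧ ¬p2) ∨ (p1 ∧ p3)   [simplify]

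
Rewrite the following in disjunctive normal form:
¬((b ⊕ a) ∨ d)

¬((b ⊕ a) ∨ d)
= ¬(b ∧ ¬a ∨ ¬b ∧ a ∨ d)   [expand ⊕]
= ¬(b ∧ ¬a) ∧ ¬(¬b ∧ a) ∧ ¬d   [De Morgan]
= (¬b ∨ ¬¬a) ∧ ¬(¬b ∧ a) ∧ ¬d   [De Morgan]
= (¬b ∨ a) ∧ ¬(¬b ∧ a) ∧ ¬d   [double negation]
= (¬b ∨ a) ∧ (¬¬b ∨ ¬a) ∧ ¬d   [De Morgan]
= (¬b ∨ a) ∧ (b ∨ ¬a) ∧ ¬d   [double negation]
= ¬b ∧ b ∧ ¬d ∨ ¬b ∧ ¬a ∧ ¬d ∨ a ∧ b ∧ ¬d ∨ a ∧ ¬a ∧ ¬d   [distribute ∧ over ∨]
= ¬b ∧ ¬a ∧ ¬d ∨ a ∧ b ∧ ¬d   [simplify]

¬b ∧ ¬a ∧ ¬d ∨ a ∧ b ∧ ¬d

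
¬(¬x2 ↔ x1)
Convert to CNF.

(¬x2 ∨ x1) ∧ (¬x1 ∨ x2)

¬(¬x2 ↔ x1)
⇔ ¬((¬x2 → x1) ∧ (x1 → ¬x2))   [eliminate ↔]
⇔ ¬((¬¬x2 ∨ x1) ∧ (x1 → ¬x2))   [eliminate →]
⇔ ¬((¬¬x2 ∨ x1) ∧ (¬x1 ∨ ¬x2))   [eliminate →]
⇔ ¬(¬¬x2 ∨ x1) ∨ ¬(¬x1 ∨ ¬x2)   [De Morgan]
⇔ (¬¬¬x2 ∧ ¬x1) ∨ ¬(¬x1 ∨ ¬x2)   [De Morgan]
⇔ (¬x2 ∧ ¬x1) ∨ ¬(¬x1 ∨ ¬x2)   [double negation]
⇔ (¬x2 ∧ ¬x1) ∨ (¬¬x1 ∧ ¬¬x2)   [De Morgan]
⇔ (¬x2 ∧ ¬x1) ∨ (x1 ∧ ¬¬x2)   [double negation]
⇔ (¬x2 ∧ ¬x1) ∨ (x1 ∧ x2)   [double negation]
⇔ (¬x2 ∨ x1) ∧ (¬x2 ∨ x2) ∧ (¬x1 ∨ x1) ∧ (¬x1 ∨ x2)   [distribute ∨ over ∧]
⇔ (¬x2 ∨ x1) ∧ (¬x1 ∨ x2)   [simplify]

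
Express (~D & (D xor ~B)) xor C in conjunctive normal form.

(~D | C) & (D | ~B | C) & (D | B | ~C)

(~D & (D xor ~B)) xor C
≡ ((~D & (D xor ~B)) | C) & ~(~D & (D xor ~B) & C)   [expand xor]
≡ ((~D & (D | ~B) & ~(D & ~B)) | C) & ~(~D & (D xor ~B) & C)   [expand xor]
≡ ((~D & (D | ~B) & ~(D & ~B)) | C) & ~(~D & (D | ~B) & ~(D & ~B) & C)   [expand xor]
≡ ((~D & (D | ~B) & (~D | ~~B)) | C) & ~(~D & (D | ~B) & ~(D & ~B) & C)   [De Morgan]
≡ ((~D & (D | ~B) & (~D | B)) | C) & ~(~D & (D | ~B) & ~(D & ~B) & C)   [double negation]
≡ ((~D & (D | ~B) & (~D | B)) | C) & (~~D | ~(D | ~B) | ~~(D & ~B) | ~C)   [De Morgan]
≡ ((~D & (D | ~B) & (~D | B)) | C) & (D | ~(D | ~B) | ~~(D & ~B) | ~C)   [double negation]
≡ ((~D & (D | ~B) & (~D | B)) | C) & (D | (~D & ~~B) | ~~(D & ~B) | ~C)   [De Morgan]
≡ ((~D & (D | ~B) & (~D | B)) | C) & (D | (~D & B) | ~~(D & ~B) | ~C)   [double negation]
≡ ((~D & (D | ~B) & (~D | B)) | C) & (D | (~D & B) | (D & ~B) | ~C)   [double negation]
≡ (~D | C) & (D | ~B | C) & (~D | B | C) & (D | ~D | D | ~C) & (D | ~D | ~B | ~C) & (D | B | D | ~C) & (D | B | ~B | ~C)   [distribute | over &]
≡ (~D | C) & (D | ~B | C) & (D | B | ~C)   [simplify]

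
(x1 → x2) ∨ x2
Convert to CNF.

¬x1 ∨ x2

(x1 → x2) ∨ x2
≡ ¬x1 ∨ x2 ∨ x2   (eliminate →)
≡ ¬x1 ∨ x2   (simplify)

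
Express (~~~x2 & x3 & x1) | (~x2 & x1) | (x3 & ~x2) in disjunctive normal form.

(~x2 & x1) | (x3 & ~x2)

(~~~x2 & x3 & x1) | (~x2 & x1) | (x3 & ~x2)
≡ (~x2 & x3 & x1) | (~x2 & x1) | (x3 & ~x2)   [double negation]
≡ (~x2 & x1) | (x3 & ~x2)   [simplify]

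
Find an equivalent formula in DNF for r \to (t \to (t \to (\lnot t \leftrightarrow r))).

\lnot r \lor \lnot t

r \to (t \to (t \to (\lnot t \leftrightarrow r)))
≡ \lnot r \lor (t \to (t \to (\lnot t \leftrightarrow r)))   [eliminate \to]
≡ \lnot r \lor \lnot t \lor (t \to (\lnot t \leftrightarrow r))   [eliminate \to]
≡ \lnot r \lor \lnot t \lor \lnot t \lor (\lnot t \leftrightarrow r)   [eliminate \to]
≡ \lnot r \lor \lnot t \lor \lnot t \lor ((\lnot t \to r) \land (r \to \lnot t))   [eliminate \leftrightarrow]
≡ \lnot r \lor \lnot t \lor \lnot t \lor ((\lnot \lnot t \lor r) \land (r \to \lnot t))   [eliminate \to]
≡ \lnot r \lor \lnot t \lor \lnot t \lor ((\lnot \lnot t \lor r) \land (\lnot r \lor \lnot t))   [eliminate \to]
≡ \lnot r \lor \lnot t \lor \lnot t \lor ((t \lor r) \land (\lnot r \lor \lnot t))   [double negation]
≡ \lnot r \lor \lnot t \lor \lnot t \lor (t \land \lnot r) \lor (t \land \lnot t) \lor (r \land \lnot r) \lor (r \land \lnot t)   [distribute \land over \lor]
≡ \lnot r \lor \lnot t   [simplify]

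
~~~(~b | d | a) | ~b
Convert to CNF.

~~~(~b | d | a) | ~b
= ~(~b | d | a) | ~b   — double negation
= (~~b & ~d & ~a) | ~b   — De Morgan
= (b & ~d & ~a) | ~b   — double negation
= (b | ~b) & (~d | ~b) & (~a | ~b)   — distribute | over &
= (~d | ~b) & (~a | ~b)   — simplify

(~d | ~b) & (~a | ~b)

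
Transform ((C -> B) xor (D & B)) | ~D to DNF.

(~C & ~B) | ~D

((C -> B) xor (D & B)) | ~D
≡ ((C -> B) & ~(D & B)) | (~(C -> B) & D & B) | ~D   [expand xor]
≡ ((~C | B) & ~(D & B)) | (~(C -> B) & D & B) | ~D   [eliminate ->]
≡ ((~C | B) & ~(D & B)) | (~(~C | B) & D & B) | ~D   [eliminate ->]
≡ ((~C | B) & (~D | ~B)) | (~(~C | B) & D & B) | ~D   [De Morgan]
≡ ((~C | B) & (~D | ~B)) | (~~C & ~B & D & B) | ~D   [De Morgan]
≡ ((~C | B) & (~D | ~B)) | (C & ~B & D & B) | ~D   [double negation]
≡ (~C & ~D) | (~C & ~B) | (B & ~D) | (B & ~B) | (C & ~B & D & B) | ~D   [distribute & over |]
≡ (~C & ~B) | ~D   [simplify]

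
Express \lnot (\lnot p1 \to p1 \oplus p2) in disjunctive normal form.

\lnot (\lnot p1 \to p1 \oplus p2)
≡ \lnot (\lnot \lnot p1 \lor (p1 \oplus p2))   [eliminate \to]
≡ \lnot (\lnot \lnot p1 \lor p1 \land \lnot p2 \lor \lnot p1 \land p2)   [expand \oplus]
≡ \lnot \lnot \lnot p1 \land \lnot (p1 \land \lnot p2) \land \lnot (\lnot p1 \land p2)   [De Morgan]
≡ \lnot p1 \land \lnot (p1 \land \lnot p2) \land \lnot (\lnot p1 \land p2)   [double negation]
≡ \lnot p1 \land (\lnot p1 \lor \lnot \lnot p2) \land \lnot (\lnot p1 \land p2)   [De Morgan]
≡ \lnot p1 \land (\lnot p1 \lor p2) \land \lnot (\lnot p1 \land p2)   [double negation]
≡ \lnot p1 \land (\lnot p1 \lor p2) \land (\lnot \lnot p1 \lor \lnot p2)   [De Morgan]
≡ \lnot p1 \land (\lnot p1 \lor p2) \land (p1 \lor \lnot p2)   [double negation]
≡ \lnot p1 \land \lnot p1 \land p1 \lor \lnot p1 \land \lnot p1 \land \lnot p2 \lor \lnot p1 \land p2 \land p1 \lor \lnot p1 \land p2 \land \lnot p2   [distribute \land over \lor]
≡ \lnot p1 \land \lnot p2   [simplify]

\lnot p1 \land \lnot p2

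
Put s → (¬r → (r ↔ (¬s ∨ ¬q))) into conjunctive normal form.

s → (¬r → (r ↔ (¬s ∨ ¬q)))
≡ ¬s ∨ (¬r → (r ↔ (¬s ∨ ¬q)))   [eliminate →]
≡ ¬s ∨ ¬¬r ∨ (r ↔ (¬s ∨ ¬q))   [eliminate →]
≡ ¬s ∨ ¬¬r ∨ ((r → (¬s ∨ ¬q)) ∧ ((¬s ∨ ¬q) → r))   [eliminate ↔]
≡ ¬s ∨ ¬¬r ∨ ((¬r ∨ ¬s ∨ ¬q) ∧ ((¬s ∨ ¬q) → r))   [eliminate →]
≡ ¬s ∨ ¬¬r ∨ ((¬r ∨ ¬s ∨ ¬q) ∧ (¬(¬s ∨ ¬q) ∨ r))   [eliminate →]
≡ ¬s ∨ r ∨ ((¬r ∨ ¬s ∨ ¬q) ∧ (¬(¬s ∨ ¬q) ∨ r))   [double negation]
≡ ¬s ∨ r ∨ ((¬r ∨ ¬s ∨ ¬q) ∧ ((¬¬s ∧ ¬¬q) ∨ r))   [De Morgan]
≡ ¬s ∨ r ∨ ((¬r ∨ ¬s ∨ ¬q) ∧ ((s ∧ ¬¬q) ∨ r))   [double negation]
≡ ¬s ∨ r ∨ ((¬r ∨ ¬s ∨ ¬q) ∧ ((s ∧ q) ∨ r))   [double negation]
≡ (¬s ∨ r ∨ ¬r ∨ ¬s ∨ ¬q) ∧ (¬s ∨ r ∨ s ∨ r) ∧ (¬s ∨ r ∨ q ∨ r)   [distribute ∨ over ∧]
≡ ¬s ∨ r ∨ q   [simplify]

¬s ∨ r ∨ q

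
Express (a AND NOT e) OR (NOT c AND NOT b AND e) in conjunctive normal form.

(a OR NOT c) AND (a OR NOT b) AND (a OR e) AND (NOT e OR NOT c) AND (NOT e OR NOT b)

(a AND NOT e) OR (NOT c AND NOT b AND e)
≡ (a OR NOT c) AND (a OR NOT b) AND (a OR e) AND (NOT e OR NOT c) AND (NOT e OR NOT b) AND (NOT e OR e)   [distribute OR over AND]
≡ (a OR NOT c) AND (a OR NOT b) AND (a OR e) AND (NOT e OR NOT c) AND (NOT e OR NOT b)   [simplify]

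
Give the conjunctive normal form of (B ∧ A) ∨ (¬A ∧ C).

(B ∧ A) ∨ (¬A ∧ C)
= (B ∨ ¬A) ∧ (B ∨ C) ∧ (A ∨ ¬A) ∧ (A ∨ C)   [distribute ∨ over ∧]
= (B ∨ ¬A) ∧ (B ∨ C) ∧ (A ∨ C)   [simplify]

(B ∨ ¬A) ∧ (B ∨ C) ∧ (A ∨ C)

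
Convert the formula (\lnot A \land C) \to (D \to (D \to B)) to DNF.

A \lor \lnot C \lor \lnot D \lor B

(\lnot A \land C) \to (D \to (D \to B))
⇔ \lnot (\lnot A \land C) \lor (D \to (D \to B))   [eliminate \to]
⇔ \lnot (\lnot A \land C) \lor \lnot D \lor (D \to B)   [eliminate \to]
⇔ \lnot (\lnot A \land C) \lor \lnot D \lor \lnot D \lor B   [eliminate \to]
⇔ \lnot \lnot A \lor \lnot C \lor \lnot D \lor \lnot D \lor B   [De Morgan]
⇔ A \lor \lnot C \lor \lnot D \lor \lnot D \lor B   [double negation]
⇔ A \lor \lnot C \lor \lnot D \lor B   [simplify]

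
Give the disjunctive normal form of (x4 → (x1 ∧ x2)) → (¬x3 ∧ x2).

(x4 → (x1 ∧ x2)) → (¬x3 ∧ x2)
⇔ ¬(x4 → (x1 ∧ x2)) ∨ (¬x3 ∧ x2)   [eliminate →]
⇔ ¬(¬x4 ∨ (x1 ∧ x2)) ∨ (¬x3 ∧ x2)   [eliminate →]
⇔ (¬¬x4 ∧ ¬(x1 ∧ x2)) ∨ (¬x3 ∧ x2)   [De Morgan]
⇔ (x4 ∧ ¬(x1 ∧ x2)) ∨ (¬x3 ∧ x2)   [double negation]
⇔ (x4 ∧ (¬x1 ∨ ¬x2)) ∨ (¬x3 ∧ x2)   [De Morgan]
⇔ (x4 ∧ ¬x1) ∨ (x4 ∧ ¬x2) ∨ (¬x3 ∧ x2)   [distribute ∧ over ∨]

(x4 ∧ ¬x1) ∨ (x4 ∧ ¬x2) ∨ (¬x3 ∧ x2)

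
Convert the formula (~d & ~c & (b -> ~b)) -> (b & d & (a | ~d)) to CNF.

(~d & ~c & (b -> ~b)) -> (b & d & (a | ~d))
≡ ~(~d & ~c & (b -> ~b)) | (b & d & (a | ~d))   [eliminate ->]
≡ ~(~d & ~c & (~b | ~b)) | (b & d & (a | ~d))   [eliminate ->]
≡ ~~d | ~~c | ~(~b | ~b) | (b & d & (a | ~d))   [De Morgan]
≡ d | ~~c | ~(~b | ~b) | (b & d & (a | ~d))   [double negation]
≡ d | c | ~(~b | ~b) | (b & d & (a | ~d))   [double negation]
≡ d | c | (~~b & ~~b) | (b & d & (a | ~d))   [De Morgan]
≡ d | c | (b & ~~b) | (b & d & (a | ~d))   [double negation]
≡ d | c | (b & b) | (b & d & (a | ~d))   [double negation]
≡ (d | c | b | b) & (d | c | b | d) & (d | c | b | a | ~d) & (d | c | b | b) & (d | c | b | d) & (d | c | b | a | ~d)   [distribute | over &]
≡ d | c | b   [simplify]

d | c | b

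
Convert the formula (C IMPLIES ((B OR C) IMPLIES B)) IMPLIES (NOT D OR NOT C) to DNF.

(C AND NOT B) OR NOT D OR NOT C

(C IMPLIES ((B OR C) IMPLIES B)) IMPLIES (NOT D OR NOT C)
= NOT (C IMPLIES ((B OR C) IMPLIES B)) OR NOT D OR NOT C   — eliminate IMPLIES
= NOT (NOT C OR ((B OR C) IMPLIES B)) OR NOT D OR NOT C   — eliminate IMPLIES
= NOT (NOT C OR NOT (B OR C) OR B) OR NOT D OR NOT C   — eliminate IMPLIES
= (NOT NOT C AND NOT NOT (B OR C) AND NOT B) OR NOT D OR NOT C   — De Morgan
= (C AND NOT NOT (B OR C) AND NOT B) OR NOT D OR NOT C   — double negation
= (C AND (B OR C) AND NOT B) OR NOT D OR NOT C   — double negation
= (C AND B AND NOT B) OR (C AND C AND NOT B) OR NOT D OR NOT C   — distribute AND over OR
= (C AND NOT B) OR NOT D OR NOT C   — simplify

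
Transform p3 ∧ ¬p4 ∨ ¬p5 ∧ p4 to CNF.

(p3 ∨ ¬p5) ∧ (p3 ∨ p4) ∧ (¬p4 ∨ ¬p5)

p3 ∧ ¬p4 ∨ ¬p5 ∧ p4
≡ (p3 ∨ ¬p5) ∧ (p3 ∨ p4) ∧ (¬p4 ∨ ¬p5) ∧ (¬p4 ∨ p4)   [distribute ∨ over ∧]
≡ (p3 ∨ ¬p5) ∧ (p3 ∨ p4) ∧ (¬p4 ∨ ¬p5)   [simplify]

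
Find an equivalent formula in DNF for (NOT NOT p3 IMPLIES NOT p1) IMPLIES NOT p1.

(NOT NOT p3 IMPLIES NOT p1) IMPLIES NOT p1
= NOT (NOT NOT p3 IMPLIES NOT p1) OR NOT p1   [eliminate IMPLIES]
= NOT (NOT NOT NOT p3 OR NOT p1) OR NOT p1   [eliminate IMPLIES]
= (NOT NOT NOT NOT p3 AND NOT NOT p1) OR NOT p1   [De Morgan]
= (NOT NOT p3 AND NOT NOT p1) OR NOT p1   [double negation]
= (p3 AND NOT NOT p1) OR NOT p1   [double negation]
= (p3 AND p1) OR NOT p1   [double negation]

(p3 AND p1) OR NOT p1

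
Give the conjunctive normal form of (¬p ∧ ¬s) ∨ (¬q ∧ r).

(¬p ∧ ¬s) ∨ (¬q ∧ r)
≡ (¬p ∨ ¬q) ∧ (¬p ∨ r) ∧ (¬s ∨ ¬q) ∧ (¬s ∨ r)   (distribute ∨ over ∧)

(¬p ∨ ¬q) ∧ (¬p ∨ r) ∧ (¬s ∨ ¬q) ∧ (¬s ∨ r)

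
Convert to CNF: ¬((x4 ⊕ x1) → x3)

(x4 ∨ x1) ∧ (¬x4 ∨ ¬x1) ∧ ¬x3

¬((x4 ⊕ x1) → x3)
= ¬(¬(x4 ⊕ x1) ∨ x3)   [eliminate →]
= ¬(¬((x4 ∨ x1) ∧ ¬(x4 ∧ x1)) ∨ x3)   [expand ⊕]
= ¬¬((x4 ∨ x1) ∧ ¬(x4 ∧ x1)) ∧ ¬x3   [De Morgan]
= (x4 ∨ x1) ∧ ¬(x4 ∧ x1) ∧ ¬x3   [double negation]
= (x4 ∨ x1) ∧ (¬x4 ∨ ¬x1) ∧ ¬x3   [De Morgan]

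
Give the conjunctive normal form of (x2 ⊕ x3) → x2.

(x2 ⊕ x3) → x2
⇔ ¬(x2 ⊕ x3) ∨ x2   [eliminate →]
⇔ ¬((x2 ∨ x3) ∧ ¬(x2 ∧ x3)) ∨ x2   [expand ⊕]
⇔ ¬(x2 ∨ x3) ∨ ¬¬(x2 ∧ x3) ∨ x2   [De Morgan]
⇔ (¬x2 ∧ ¬x3) ∨ ¬¬(x2 ∧ x3) ∨ x2   [De Morgan]
⇔ (¬x2 ∧ ¬x3) ∨ (x2 ∧ x3) ∨ x2   [double negation]
⇔ (¬x2 ∨ x2 ∨ x2) ∧ (¬x2 ∨ x3 ∨ x2) ∧ (¬x3 ∨ x2 ∨ x2) ∧ (¬x3 ∨ x3 ∨ x2)   [distribute ∨ over ∧]
⇔ ¬x3 ∨ x2   [simplify]

¬x3 ∨ x2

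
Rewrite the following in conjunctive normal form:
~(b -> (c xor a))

~(b -> (c xor a))
= ~(~b | (c xor a))   — eliminate ->
= ~(~b | ((c | a) & ~(c & a)))   — expand xor
= ~~b & ~((c | a) & ~(c & a))   — De Morgan
= b & ~((c | a) & ~(c & a))   — double negation
= b & (~(c | a) | ~~(c & a))   — De Morgan
= b & ((~c & ~a) | ~~(c & a))   — De Morgan
= b & ((~c & ~a) | (c & a))   — double negation
= b & (~c | c) & (~c | a) & (~a | c) & (~a | a)   — distribute | over &
= b & (~c | a) & (~a | c)   — simplify

b & (~c | a) & (~a | c)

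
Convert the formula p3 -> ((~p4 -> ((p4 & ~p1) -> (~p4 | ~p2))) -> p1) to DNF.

p3 -> ((~p4 -> ((p4 & ~p1) -> (~p4 | ~p2))) -> p1)
≡ ~p3 | ((~p4 -> ((p4 & ~p1) -> (~p4 | ~p2))) -> p1)   [eliminate ->]
≡ ~p3 | ~(~p4 -> ((p4 & ~p1) -> (~p4 | ~p2))) | p1   [eliminate ->]
≡ ~p3 | ~(~~p4 | ((p4 & ~p1) -> (~p4 | ~p2))) | p1   [eliminate ->]
≡ ~p3 | ~(~~p4 | ~(p4 & ~p1) | ~p4 | ~p2) | p1   [eliminate ->]
≡ ~p3 | (~~~p4 & ~~(p4 & ~p1) & ~~p4 & ~~p2) | p1   [De Morgan]
≡ ~p3 | (~p4 & ~~(p4 & ~p1) & ~~p4 & ~~p2) | p1   [double negation]
≡ ~p3 | (~p4 & p4 & ~p1 & ~~p4 & ~~p2) | p1   [double negation]
≡ ~p3 | (~p4 & p4 & ~p1 & p4 & ~~p2) | p1   [double negation]
≡ ~p3 | (~p4 & p4 & ~p1 & p4 & p2) | p1   [double negation]
≡ ~p3 | p1   [simplify]

~p3 | p1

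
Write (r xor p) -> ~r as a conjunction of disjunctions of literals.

~r | p

(r xor p) -> ~r
≡ ~(r xor p) | ~r   — eliminate ->
≡ ~((r | p) & ~(r & p)) | ~r   — expand xor
≡ ~(r | p) | ~~(r & p) | ~r   — De Morgan
≡ (~r & ~p) | ~~(r & p) | ~r   — De Morgan
≡ (~r & ~p) | (r & p) | ~r   — double negation
≡ (~r | r | ~r) & (~r | p | ~r) & (~p | r | ~r) & (~p | p | ~r)   — distribute | over &
≡ ~r | p   — simplify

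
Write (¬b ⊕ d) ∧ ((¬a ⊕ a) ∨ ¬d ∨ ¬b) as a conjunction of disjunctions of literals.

(¬b ⊕ d) ∧ ((¬a ⊕ a) ∨ ¬d ∨ ¬b)
⇔ (¬b ∨ d) ∧ ¬(¬b ∧ d) ∧ ((¬a ⊕ a) ∨ ¬d ∨ ¬b)   (expand ⊕)
⇔ (¬b ∨ d) ∧ ¬(¬b ∧ d) ∧ (((¬a ∨ a) ∧ ¬(¬a ∧ a)) ∨ ¬d ∨ ¬b)   (expand ⊕)
⇔ (¬b ∨ d) ∧ (¬¬b ∨ ¬d) ∧ (((¬a ∨ a) ∧ ¬(¬a ∧ a)) ∨ ¬d ∨ ¬b)   (De Morgan)
⇔ (¬b ∨ d) ∧ (b ∨ ¬d) ∧ (((¬a ∨ a) ∧ ¬(¬a ∧ a)) ∨ ¬d ∨ ¬b)   (double negation)
⇔ (¬b ∨ d) ∧ (b ∨ ¬d) ∧ (((¬a ∨ a) ∧ (¬¬a ∨ ¬a)) ∨ ¬d ∨ ¬b)   (De Morgan)
⇔ (¬b ∨ d) ∧ (b ∨ ¬d) ∧ (((¬a ∨ a) ∧ (a ∨ ¬a)) ∨ ¬d ∨ ¬b)   (double negation)
⇔ (¬b ∨ d) ∧ (b ∨ ¬d) ∧ (¬a ∨ a ∨ ¬d ∨ ¬b) ∧ (a ∨ ¬a ∨ ¬d ∨ ¬b)   (distribute ∨ over ∧)
⇔ (¬b ∨ d) ∧ (b ∨ ¬d)   (simplify)

(¬b ∨ d) ∧ (b ∨ ¬d)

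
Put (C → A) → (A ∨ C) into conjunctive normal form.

(C → A) → (A ∨ C)
= ¬(C → A) ∨ A ∨ C   — eliminate →
= ¬(¬C ∨ A) ∨ A ∨ C   — eliminate →
= (¬¬C ∧ ¬A) ∨ A ∨ C   — De Morgan
= (C ∧ ¬A) ∨ A ∨ C   — double negation
= (C ∨ A ∨ C) ∧ (¬A ∨ A ∨ C)   — distribute ∨ over ∧
= C ∨ A   — simplify

C ∨ A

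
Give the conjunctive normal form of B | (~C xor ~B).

B | (~C xor ~B)
≡ B | ((~C | ~B) & ~(~C & ~B))   [expand xor]
≡ B | ((~C | ~B) & (~~C | ~~B))   [De Morgan]
≡ B | ((~C | ~B) & (C | ~~B))   [double negation]
≡ B | ((~C | ~B) & (C | B))   [double negation]
≡ (B | ~C | ~B) & (B | C | B)   [distribute | over &]
≡ B | C   [simplify]

B | C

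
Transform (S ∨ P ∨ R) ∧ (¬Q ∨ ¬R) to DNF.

(S ∧ ¬Q) ∨ (S ∧ ¬R) ∨ (P ∧ ¬Q) ∨ (P ∧ ¬R) ∨ (R ∧ ¬Q)

(S ∨ P ∨ R) ∧ (¬Q ∨ ¬R)
= (S ∧ ¬Q) ∨ (S ∧ ¬R) ∨ (P ∧ ¬Q) ∨ (P ∧ ¬R) ∨ (R ∧ ¬Q) ∨ (R ∧ ¬R)   [distribute ∧ over ∨]
= (S ∧ ¬Q) ∨ (S ∧ ¬R) ∨ (P ∧ ¬Q) ∨ (P ∧ ¬R) ∨ (R ∧ ¬Q)   [simplify]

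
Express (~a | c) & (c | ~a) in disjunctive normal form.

(~a | c) & (c | ~a)
≡ (~a & c) | (~a & ~a) | (c & c) | (c & ~a)   (distribute & over |)
≡ ~a | c   (simplify)

~a | c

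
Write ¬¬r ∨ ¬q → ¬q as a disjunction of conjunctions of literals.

¬¬r ∨ ¬q → ¬q
⇔ ¬(¬¬r ∨ ¬q) ∨ ¬q   [eliminate →]
⇔ ¬¬¬r ∧ ¬¬q ∨ ¬q   [De Morgan]
⇔ ¬r ∧ ¬¬q ∨ ¬q   [double negation]
⇔ ¬r ∧ q ∨ ¬q   [double negation]

¬r ∧ q ∨ ¬q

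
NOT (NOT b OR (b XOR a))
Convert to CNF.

NOT (NOT b OR (b XOR a))
≡ NOT (NOT b OR ((b OR a) AND NOT (b AND a)))   — expand XOR
≡ NOT NOT b AND NOT ((b OR a) AND NOT (b AND a))   — De Morgan
≡ b AND NOT ((b OR a) AND NOT (b AND a))   — double negation
≡ b AND (NOT (b OR a) OR NOT NOT (b AND a))   — De Morgan
≡ b AND ((NOT b AND NOT a) OR NOT NOT (b AND a))   — De Morgan
≡ b AND ((NOT b AND NOT a) OR (b AND a))   — double negation
≡ b AND (NOT b OR b) AND (NOT b OR a) AND (NOT a OR b) AND (NOT a OR a)   — distribute OR over AND
≡ b AND (NOT b OR a)   — simplify

b AND (NOT b OR a)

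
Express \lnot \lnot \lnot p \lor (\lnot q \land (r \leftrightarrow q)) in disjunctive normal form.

\lnot \lnot \lnot p \lor (\lnot q \land (r \leftrightarrow q))
≡ \lnot \lnot \lnot p \lor (\lnot q \land (r \to q) \land (q \to r))
≡ \lnot \lnot \lnot p \lor (\lnot q \land (\lnot r \lor q) \land (q \to r))
≡ \lnot \lnot \lnot p \lor (\lnot q \land (\lnot r \lor q) \land (\lnot q \lor r))
≡ \lnot p \lor (\lnot q \land (\lnot r \lor q) \land (\lnot q \lor r))
≡ \lnot p \lor (\lnot q \land \lnot r \land \lnot q) \lor (\lnot q \land \lnot r \land r) \lor (\lnot q \land q \land \lnot q) \lor (\lnot q \land q \land r)
≡ \lnot p \lor (\lnot q \land \lnot r)

\lnot p \lor (\lnot q \land \lnot r)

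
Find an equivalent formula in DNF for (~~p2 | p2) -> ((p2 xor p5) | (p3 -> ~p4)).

~p2 | (p2 & ~p5) | ~p3 | ~p4

(~~p2 | p2) -> ((p2 xor p5) | (p3 -> ~p4))
≡ ~(~~p2 | p2) | (p2 xor p5) | (p3 -> ~p4)   [eliminate ->]
≡ ~(~~p2 | p2) | (p2 & ~p5) | (~p2 & p5) | (p3 -> ~p4)   [expand xor]
≡ ~(~~p2 | p2) | (p2 & ~p5) | (~p2 & p5) | ~p3 | ~p4   [eliminate ->]
≡ (~~~p2 & ~p2) | (p2 & ~p5) | (~p2 & p5) | ~p3 | ~p4   [De Morgan]
≡ (~p2 & ~p2) | (p2 & ~p5) | (~p2 & p5) | ~p3 | ~p4   [double negation]
≡ ~p2 | (p2 & ~p5) | ~p3 | ~p4   [simplify]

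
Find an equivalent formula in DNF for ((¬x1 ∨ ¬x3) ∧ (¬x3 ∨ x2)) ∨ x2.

¬x3 ∨ x2

((¬x1 ∨ ¬x3) ∧ (¬x3 ∨ x2)) ∨ x2
≡ (¬x1 ∧ ¬x3) ∨ (¬x1 ∧ x2) ∨ (¬x3 ∧ ¬x3) ∨ (¬x3 ∧ x2) ∨ x2   — distribute ∧ over ∨
≡ ¬x3 ∨ x2   — simplify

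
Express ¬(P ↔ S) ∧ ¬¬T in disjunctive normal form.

(P ∧ ¬S ∧ T) ∨ (S ∧ ¬P ∧ T)

¬(P ↔ S) ∧ ¬¬T
≡ ¬((P → S) ∧ (S → P)) ∧ ¬¬T   [eliminate ↔]
≡ ¬((¬P ∨ S) ∧ (S → P)) ∧ ¬¬T   [eliminate →]
≡ ¬((¬P ∨ S) ∧ (¬S ∨ P)) ∧ ¬¬T   [eliminate →]
≡ (¬(¬P ∨ S) ∨ ¬(¬S ∨ P)) ∧ ¬¬T   [De Morgan]
≡ ((¬¬P ∧ ¬S) ∨ ¬(¬S ∨ P)) ∧ ¬¬T   [De Morgan]
≡ ((P ∧ ¬S) ∨ ¬(¬S ∨ P)) ∧ ¬¬T   [double negation]
≡ ((P ∧ ¬S) ∨ (¬¬S ∧ ¬P)) ∧ ¬¬T   [De Morgan]
≡ ((P ∧ ¬S) ∨ (S ∧ ¬P)) ∧ ¬¬T   [double negation]
≡ ((P ∧ ¬S) ∨ (S ∧ ¬P)) ∧ T   [double negation]
≡ (P ∧ ¬S ∧ T) ∨ (S ∧ ¬P ∧ T)   [distribute ∧ over ∨]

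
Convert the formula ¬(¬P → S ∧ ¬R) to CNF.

¬(¬P → S ∧ ¬R)
≡ ¬(¬¬P ∨ S ∧ ¬R)   (eliminate →)
≡ ¬¬¬P ∧ ¬(S ∧ ¬R)   (De Morgan)
≡ ¬P ∧ ¬(S ∧ ¬R)   (double negation)
≡ ¬P ∧ (¬S ∨ ¬¬R)   (De Morgan)
≡ ¬P ∧ (¬S ∨ R)   (double negation)

¬P ∧ (¬S ∨ R)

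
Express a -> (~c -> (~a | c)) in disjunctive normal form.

~a | c

a -> (~c -> (~a | c))
≡ ~a | (~c -> (~a | c))   (eliminate ->)
≡ ~a | ~~c | ~a | c   (eliminate ->)
≡ ~a | c | ~a | c   (double negation)
≡ ~a | c   (simplify)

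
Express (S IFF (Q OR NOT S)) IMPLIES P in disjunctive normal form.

(S AND NOT Q) OR NOT S OR P

(S IFF (Q OR NOT S)) IMPLIES P
≡ NOT (S IFF (Q OR NOT S)) OR P   — eliminate IMPLIES
≡ NOT ((S IMPLIES (Q OR NOT S)) AND ((Q OR NOT S) IMPLIES S)) OR P   — eliminate IFF
≡ NOT ((NOT S OR Q OR NOT S) AND ((Q OR NOT S) IMPLIES S)) OR P   — eliminate IMPLIES
≡ NOT ((NOT S OR Q OR NOT S) AND (NOT (Q OR NOT S) OR S)) OR P   — eliminate IMPLIES
≡ NOT (NOT S OR Q OR NOT S) OR NOT (NOT (Q OR NOT S) OR S) OR P   — De Morgan
≡ (NOT NOT S AND NOT Q AND NOT NOT S) OR NOT (NOT (Q OR NOT S) OR S) OR P   — De Morgan
≡ (S AND NOT Q AND NOT NOT S) OR NOT (NOT (Q OR NOT S) OR S) OR P   — double negation
≡ (S AND NOT Q AND S) OR NOT (NOT (Q OR NOT S) OR S) OR P   — double negation
≡ (S AND NOT Q AND S) OR (NOT NOT (Q OR NOT S) AND NOT S) OR P   — De Morgan
≡ (S AND NOT Q AND S) OR ((Q OR NOT S) AND NOT S) OR P   — double negation
≡ (S AND NOT Q AND S) OR (Q AND NOT S) OR (NOT S AND NOT S) OR P   — distribute AND over OR
≡ (S AND NOT Q) OR NOT S OR P   — simplify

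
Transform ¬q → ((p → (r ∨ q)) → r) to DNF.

¬q → ((p → (r ∨ q)) → r)
= ¬¬q ∨ ((p → (r ∨ q)) → r)
= ¬¬q ∨ ¬(p → (r ∨ q)) ∨ r
= ¬¬q ∨ ¬(¬p ∨ r ∨ q) ∨ r
= q ∨ ¬(¬p ∨ r ∨ q) ∨ r
= q ∨ (¬¬p ∧ ¬r ∧ ¬q) ∨ r
= q ∨ (p ∧ ¬r ∧ ¬q) ∨ r

q ∨ (p ∧ ¬r ∧ ¬q) ∨ r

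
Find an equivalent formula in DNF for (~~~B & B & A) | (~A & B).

(~~~B & B & A) | (~A & B)
⇔ (~B & B & A) | (~A & B)   [double negation]
⇔ ~A & B   [simplify]

~A & B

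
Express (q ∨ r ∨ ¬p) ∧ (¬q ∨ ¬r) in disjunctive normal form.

(q ∨ r ∨ ¬p) ∧ (¬q ∨ ¬r)
≡ (q ∧ ¬q) ∨ (q ∧ ¬r) ∨ (r ∧ ¬q) ∨ (r ∧ ¬r) ∨ (¬p ∧ ¬q) ∨ (¬p ∧ ¬r)   [distribute ∧ over ∨]
≡ (q ∧ ¬r) ∨ (r ∧ ¬q) ∨ (¬p ∧ ¬q) ∨ (¬p ∧ ¬r)   [simplify]

(q ∧ ¬r) ∨ (r ∧ ¬q) ∨ (¬p ∧ ¬q) ∨ (¬p ∧ ¬r)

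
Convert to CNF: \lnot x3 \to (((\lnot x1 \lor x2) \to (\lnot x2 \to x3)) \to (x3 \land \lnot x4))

(x3 \lor \lnot x1 \lor x2) \land (x3 \lor \lnot x2)

\lnot x3 \to (((\lnot x1 \lor x2) \to (\lnot x2 \to x3)) \to (x3 \land \lnot x4))
⇔ \lnot \lnot x3 \lor (((\lnot x1 \lor x2) \to (\lnot x2 \to x3)) \to (x3 \land \lnot x4))
⇔ \lnot \lnot x3 \lor \lnot ((\lnot x1 \lor x2) \to (\lnot x2 \to x3)) \lor (x3 \land \lnot x4)
⇔ \lnot \lnot x3 \lor \lnot (\lnot (\lnot x1 \lor x2) \lor (\lnot x2 \to x3)) \lor (x3 \land \lnot x4)
⇔ \lnot \lnot x3 \lor \lnot (\lnot (\lnot x1 \lor x2) \lor \lnot \lnot x2 \lor x3) \lor (x3 \land \lnot x4)
⇔ x3 \lor \lnot (\lnot (\lnot x1 \lor x2) \lor \lnot \lnot x2 \lor x3) \lor (x3 \land \lnot x4)
⇔ x3 \lor (\lnot \lnot (\lnot x1 \lor x2) \land \lnot \lnot \lnot x2 \land \lnot x3) \lor (x3 \land \lnot x4)
⇔ x3 \lor ((\lnot x1 \lor x2) \land \lnot \lnot \lnot x2 \land \lnot x3) \lor (x3 \land \lnot x4)
⇔ x3 \lor ((\lnot x1 \lor x2) \land \lnot x2 \land \lnot x3) \lor (x3 \land \lnot x4)
⇔ (x3 \lor \lnot x1 \lor x2 \lor x3) \land (x3 \lor \lnot x1 \lor x2 \lor \lnot x4) \land (x3 \lor \lnot x2 \lor x3) \land (x3 \lor \lnot x2 \lor \lnot x4) \land (x3 \lor \lnot x3 \lor x3) \land (x3 \lor \lnot x3 \lor \lnot x4)
⇔ (x3 \lor \lnot x1 \lor x2) \land (x3 \lor \lnot x2)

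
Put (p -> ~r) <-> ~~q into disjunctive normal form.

(p & r & ~q) | (q & ~p) | (q & ~r)

(p -> ~r) <-> ~~q
≡ ((p -> ~r) -> ~~q) & (~~q -> (p -> ~r))   [eliminate <->]
≡ (~(p -> ~r) | ~~q) & (~~q -> (p -> ~r))   [eliminate ->]
≡ (~(~p | ~r) | ~~q) & (~~q -> (p -> ~r))   [eliminate ->]
≡ (~(~p | ~r) | ~~q) & (~~~q | (p -> ~r))   [eliminate ->]
≡ (~(~p | ~r) | ~~q) & (~~~q | ~p | ~r)   [eliminate ->]
≡ ((~~p & ~~r) | ~~q) & (~~~q | ~p | ~r)   [De Morgan]
≡ ((p & ~~r) | ~~q) & (~~~q | ~p | ~r)   [double negation]
≡ ((p & r) | ~~q) & (~~~q | ~p | ~r)   [double negation]
≡ ((p & r) | q) & (~~~q | ~p | ~r)   [double negation]
≡ ((p & r) | q) & (~q | ~p | ~r)   [double negation]
≡ (p & r & ~q) | (p & r & ~p) | (p & r & ~r) | (q & ~q) | (q & ~p) | (q & ~r)   [distribute & over |]
≡ (p & r & ~q) | (q & ~p) | (q & ~r)   [simplify]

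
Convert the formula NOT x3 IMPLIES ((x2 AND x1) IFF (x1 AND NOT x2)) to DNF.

NOT x3 IMPLIES ((x2 AND x1) IFF (x1 AND NOT x2))
≡ NOT NOT x3 OR ((x2 AND x1) IFF (x1 AND NOT x2))
≡ NOT NOT x3 OR (((x2 AND x1) IMPLIES (x1 AND NOT x2)) AND ((x1 AND NOT x2) IMPLIES (x2 AND x1)))
≡ NOT NOT x3 OR ((NOT (x2 AND x1) OR (x1 AND NOT x2)) AND ((x1 AND NOT x2) IMPLIES (x2 AND x1)))
≡ NOT NOT x3 OR ((NOT (x2 AND x1) OR (x1 AND NOT x2)) AND (NOT (x1 AND NOT x2) OR (x2 AND x1)))
≡ x3 OR ((NOT (x2 AND x1) OR (x1 AND NOT x2)) AND (NOT (x1 AND NOT x2) OR (x2 AND x1)))
≡ x3 OR ((NOT x2 OR NOT x1 OR (x1 AND NOT x2)) AND (NOT (x1 AND NOT x2) OR (x2 AND x1)))
≡ x3 OR ((NOT x2 OR NOT x1 OR (x1 AND NOT x2)) AND (NOT x1 OR NOT NOT x2 OR (x2 AND x1)))
≡ x3 OR ((NOT x2 OR NOT x1 OR (x1 AND NOT x2)) AND (NOT x1 OR x2 OR (x2 AND x1)))
≡ x3 OR (NOT x2 AND NOT x1) OR (NOT x2 AND x2) OR (NOT x2 AND x2 AND x1) OR (NOT x1 AND NOT x1) OR (NOT x1 AND x2) OR (NOT x1 AND x2 AND x1) OR (x1 AND NOT x2 AND NOT x1) OR (x1 AND NOT x2 AND x2) OR (x1 AND NOT x2 AND x2 AND x1)
≡ x3 OR NOT x1

x3 OR NOT x1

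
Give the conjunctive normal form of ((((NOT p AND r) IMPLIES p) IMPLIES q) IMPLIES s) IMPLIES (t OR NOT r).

((((NOT p AND r) IMPLIES p) IMPLIES q) IMPLIES s) IMPLIES (t OR NOT r)
≡ NOT ((((NOT p AND r) IMPLIES p) IMPLIES q) IMPLIES s) OR t OR NOT r
≡ NOT (NOT (((NOT p AND r) IMPLIES p) IMPLIES q) OR s) OR t OR NOT r
≡ NOT (NOT (NOT ((NOT p AND r) IMPLIES p) OR q) OR s) OR t OR NOT r
≡ NOT (NOT (NOT (NOT (NOT p AND r) OR p) OR q) OR s) OR t OR NOT r
≡ (NOT NOT (NOT (NOT (NOT p AND r) OR p) OR q) AND NOT s) OR t OR NOT r
≡ ((NOT (NOT (NOT p AND r) OR p) OR q) AND NOT s) OR t OR NOT r
≡ (((NOT NOT (NOT p AND r) AND NOT p) OR q) AND NOT s) OR t OR NOT r
≡ (((NOT p AND r AND NOT p) OR q) AND NOT s) OR t OR NOT r
≡ (NOT p OR q OR t OR NOT r) AND (r OR q OR t OR NOT r) AND (NOT p OR q OR t OR NOT r) AND (NOT s OR t OR NOT r)
≡ (NOT p OR q OR t OR NOT r) AND (NOT s OR t OR NOT r)

(NOT p OR q OR t OR NOT r) AND (NOT s OR t OR NOT r)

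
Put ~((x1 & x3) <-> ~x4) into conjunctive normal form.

~((x1 & x3) <-> ~x4)
≡ ~(((x1 & x3) -> ~x4) & (~x4 -> (x1 & x3)))   — eliminate <->
≡ ~((~(x1 & x3) | ~x4) & (~x4 -> (x1 & x3)))   — eliminate ->
≡ ~((~(x1 & x3) | ~x4) & (~~x4 | (x1 & x3)))   — eliminate ->
≡ ~(~(x1 & x3) | ~x4) | ~(~~x4 | (x1 & x3))   — De Morgan
≡ (~~(x1 & x3) & ~~x4) | ~(~~x4 | (x1 & x3))   — De Morgan
≡ (x1 & x3 & ~~x4) | ~(~~x4 | (x1 & x3))   — double negation
≡ (x1 & x3 & x4) | ~(~~x4 | (x1 & x3))   — double negation
≡ (x1 & x3 & x4) | (~~~x4 & ~(x1 & x3))   — De Morgan
≡ (x1 & x3 & x4) | (~x4 & ~(x1 & x3))   — double negation
≡ (x1 & x3 & x4) | (~x4 & (~x1 | ~x3))   — De Morgan
≡ (x1 | ~x4) & (x1 | ~x1 | ~x3) & (x3 | ~x4) & (x3 | ~x1 | ~x3) & (x4 | ~x4) & (x4 | ~x1 | ~x3)   — distribute | over &
≡ (x1 | ~x4) & (x3 | ~x4) & (x4 | ~x1 | ~x3)   — simplify

(x1 | ~x4) & (x3 | ~x4) & (x4 | ~x1 | ~x3)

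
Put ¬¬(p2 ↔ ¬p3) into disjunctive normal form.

(¬p2 ∧ p3) ∨ (¬p3 ∧ p2)

¬¬(p2 ↔ ¬p3)
= ¬¬((p2 → ¬p3) ∧ (¬p3 → p2))
= ¬¬((¬p2 ∨ ¬p3) ∧ (¬p3 → p2))
= ¬¬((¬p2 ∨ ¬p3) ∧ (¬¬p3 ∨ p2))
= (¬p2 ∨ ¬p3) ∧ (¬¬p3 ∨ p2)
= (¬p2 ∨ ¬p3) ∧ (p3 ∨ p2)
= (¬p2 ∧ p3) ∨ (¬p2 ∧ p2) ∨ (¬p3 ∧ p3) ∨ (¬p3 ∧ p2)
= (¬p2 ∧ p3) ∨ (¬p3 ∧ p2)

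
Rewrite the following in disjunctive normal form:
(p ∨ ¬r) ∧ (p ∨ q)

(p ∨ ¬r) ∧ (p ∨ q)
≡ (p ∧ p) ∨ (p ∧ q) ∨ (¬r ∧ p) ∨ (¬r ∧ q)   — distribute ∧ over ∨
≡ p ∨ (¬r ∧ q)   — simplify

p ∨ (¬r ∧ q)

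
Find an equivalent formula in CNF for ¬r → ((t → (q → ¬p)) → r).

¬r → ((t → (q → ¬p)) → r)
= ¬¬r ∨ ((t → (q → ¬p)) → r)
= ¬¬r ∨ ¬(t → (q → ¬p)) ∨ r
= ¬¬r ∨ ¬(¬t ∨ (q → ¬p)) ∨ r
= ¬¬r ∨ ¬(¬t ∨ ¬q ∨ ¬p) ∨ r
= r ∨ ¬(¬t ∨ ¬q ∨ ¬p) ∨ r
= r ∨ (¬¬t ∧ ¬¬q ∧ ¬¬p) ∨ r
= r ∨ (t ∧ ¬¬q ∧ ¬¬p) ∨ r
= r ∨ (t ∧ q ∧ ¬¬p) ∨ r
= r ∨ (t ∧ q ∧ p) ∨ r
= (r ∨ t ∨ r) ∧ (r ∨ q ∨ r) ∧ (r ∨ p ∨ r)
= (r ∨ t) ∧ (r ∨ q) ∧ (r ∨ p)

(r ∨ t) ∧ (r ∨ q) ∧ (r ∨ p)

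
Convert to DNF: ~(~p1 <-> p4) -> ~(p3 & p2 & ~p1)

(p4 & ~p1) | ~p3 | ~p2 | p1

~(~p1 <-> p4) -> ~(p3 & p2 & ~p1)
≡ ~~(~p1 <-> p4) | ~(p3 & p2 & ~p1)   — eliminate ->
≡ ~~((~p1 -> p4) & (p4 -> ~p1)) | ~(p3 & p2 & ~p1)   — eliminate <->
≡ ~~((~~p1 | p4) & (p4 -> ~p1)) | ~(p3 & p2 & ~p1)   — eliminate ->
≡ ~~((~~p1 | p4) & (~p4 | ~p1)) | ~(p3 & p2 & ~p1)   — eliminate ->
≡ ((~~p1 | p4) & (~p4 | ~p1)) | ~(p3 & p2 & ~p1)   — double negation
≡ ((p1 | p4) & (~p4 | ~p1)) | ~(p3 & p2 & ~p1)   — double negation
≡ ((p1 | p4) & (~p4 | ~p1)) | ~p3 | ~p2 | ~~p1   — De Morgan
≡ ((p1 | p4) & (~p4 | ~p1)) | ~p3 | ~p2 | p1   — double negation
≡ (p1 & ~p4) | (p1 & ~p1) | (p4 & ~p4) | (p4 & ~p1) | ~p3 | ~p2 | p1   — distribute & over |
≡ (p4 & ~p1) | ~p3 | ~p2 | p1   — simplify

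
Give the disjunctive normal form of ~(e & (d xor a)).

~e | (~d & ~a) | (a & d)

~(e & (d xor a))
= ~(e & ((d & ~a) | (~d & a)))   [expand xor]
= ~e | ~((d & ~a) | (~d & a))   [De Morgan]
= ~e | (~(d & ~a) & ~(~d & a))   [De Morgan]
= ~e | ((~d | ~~a) & ~(~d & a))   [De Morgan]
= ~e | ((~d | a) & ~(~d & a))   [double negation]
= ~e | ((~d | a) & (~~d | ~a))   [De Morgan]
= ~e | ((~d | a) & (d | ~a))   [double negation]
= ~e | (~d & d) | (~d & ~a) | (a & d) | (a & ~a)   [distribute & over |]
= ~e | (~d & ~a) | (a & d)   [simplify]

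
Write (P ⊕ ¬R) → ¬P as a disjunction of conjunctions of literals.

(¬R ∧ P) ∨ ¬P

(P ⊕ ¬R) → ¬P
≡ ¬(P ⊕ ¬R) ∨ ¬P   [eliminate →]
≡ ¬((P ∧ ¬¬R) ∨ (¬P ∧ ¬R)) ∨ ¬P   [expand ⊕]
≡ (¬(P ∧ ¬¬R) ∧ ¬(¬P ∧ ¬R)) ∨ ¬P   [De Morgan]
≡ ((¬P ∨ ¬¬¬R) ∧ ¬(¬P ∧ ¬R)) ∨ ¬P   [De Morgan]
≡ ((¬P ∨ ¬R) ∧ ¬(¬P ∧ ¬R)) ∨ ¬P   [double negation]
≡ ((¬P ∨ ¬R) ∧ (¬¬P ∨ ¬¬R)) ∨ ¬P   [De Morgan]
≡ ((¬P ∨ ¬R) ∧ (P ∨ ¬¬R)) ∨ ¬P   [double negation]
≡ ((¬P ∨ ¬R) ∧ (P ∨ R)) ∨ ¬P   [double negation]
≡ (¬P ∧ P) ∨ (¬P ∧ R) ∨ (¬R ∧ P) ∨ (¬R ∧ R) ∨ ¬P   [distribute ∧ over ∨]
≡ (¬R ∧ P) ∨ ¬P   [simplify]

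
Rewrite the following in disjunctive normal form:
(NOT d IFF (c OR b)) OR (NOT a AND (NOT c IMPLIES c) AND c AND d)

(NOT d IFF (c OR b)) OR (NOT a AND (NOT c IMPLIES c) AND c AND d)
= ((NOT d IMPLIES (c OR b)) AND ((c OR b) IMPLIES NOT d)) OR (NOT a AND (NOT c IMPLIES c) AND c AND d)   [eliminate IFF]
= ((NOT NOT d OR c OR b) AND ((c OR b) IMPLIES NOT d)) OR (NOT a AND (NOT c IMPLIES c) AND c AND d)   [eliminate IMPLIES]
= ((NOT NOT d OR c OR b) AND (NOT (c OR b) OR NOT d)) OR (NOT a AND (NOT c IMPLIES c) AND c AND d)   [eliminate IMPLIES]
= ((NOT NOT d OR c OR b) AND (NOT (c OR b) OR NOT d)) OR (NOT a AND (NOT NOT c OR c) AND c AND d)   [eliminate IMPLIES]
= ((d OR c OR b) AND (NOT (c OR b) OR NOT d)) OR (NOT a AND (NOT NOT c OR c) AND c AND d)   [double negation]
= ((d OR c OR b) AND ((NOT c AND NOT b) OR NOT d)) OR (NOT a AND (NOT NOT c OR c) AND c AND d)   [De Morgan]
= ((d OR c OR b) AND ((NOT c AND NOT b) OR NOT d)) OR (NOT a AND (c OR c) AND c AND d)   [double negation]
= (d AND NOT c AND NOT b) OR (d AND NOT d) OR (c AND NOT c AND NOT b) OR (c AND NOT d) OR (b AND NOT c AND NOT b) OR (b AND NOT d) OR (NOT a AND c AND c AND d) OR (NOT a AND c AND c AND d)   [distribute AND over OR]
= (d AND NOT c AND NOT b) OR (c AND NOT d) OR (b AND NOT d) OR (NOT a AND c AND d)   [simplify]

(d AND NOT c AND NOT b) OR (c AND NOT d) OR (b AND NOT d) OR (NOT a AND c AND d)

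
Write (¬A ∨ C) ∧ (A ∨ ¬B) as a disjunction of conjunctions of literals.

(¬A ∧ ¬B) ∨ (C ∧ A) ∨ (C ∧ ¬B)

(¬A ∨ C) ∧ (A ∨ ¬B)
≡ (¬A ∧ A) ∨ (¬A ∧ ¬B) ∨ (C ∧ A) ∨ (C ∧ ¬B)   [distribute ∧ over ∨]
≡ (¬A ∧ ¬B) ∨ (C ∧ A) ∨ (C ∧ ¬B)   [simplify]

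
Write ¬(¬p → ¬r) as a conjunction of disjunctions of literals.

¬p ∧ r

¬(¬p → ¬r)
= ¬(¬¬p ∨ ¬r)   [eliminate →]
= ¬¬¬p ∧ ¬¬r   [De Morgan]
= ¬p ∧ ¬¬r   [double negation]
= ¬p ∧ r   [double negation]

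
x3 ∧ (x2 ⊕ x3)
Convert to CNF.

x3 ∧ (¬x2 ∨ ¬x3)

x3 ∧ (x2 ⊕ x3)
⇔ x3 ∧ (x2 ∨ x3) ∧ ¬(x2 ∧ x3)   [expand ⊕]
⇔ x3 ∧ (x2 ∨ x3) ∧ (¬x2 ∨ ¬x3)   [De Morgan]
⇔ x3 ∧ (¬x2 ∨ ¬x3)   [simplify]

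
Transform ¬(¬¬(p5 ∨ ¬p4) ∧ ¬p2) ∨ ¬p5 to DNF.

¬(¬¬(p5 ∨ ¬p4) ∧ ¬p2) ∨ ¬p5
≡ ¬¬¬(p5 ∨ ¬p4) ∨ ¬¬p2 ∨ ¬p5
≡ ¬(p5 ∨ ¬p4) ∨ ¬¬p2 ∨ ¬p5
≡ (¬p5 ∧ ¬¬p4) ∨ ¬¬p2 ∨ ¬p5
≡ (¬p5 ∧ p4) ∨ ¬¬p2 ∨ ¬p5
≡ (¬p5 ∧ p4) ∨ p2 ∨ ¬p5
≡ p2 ∨ ¬p5

p2 ∨ ¬p5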